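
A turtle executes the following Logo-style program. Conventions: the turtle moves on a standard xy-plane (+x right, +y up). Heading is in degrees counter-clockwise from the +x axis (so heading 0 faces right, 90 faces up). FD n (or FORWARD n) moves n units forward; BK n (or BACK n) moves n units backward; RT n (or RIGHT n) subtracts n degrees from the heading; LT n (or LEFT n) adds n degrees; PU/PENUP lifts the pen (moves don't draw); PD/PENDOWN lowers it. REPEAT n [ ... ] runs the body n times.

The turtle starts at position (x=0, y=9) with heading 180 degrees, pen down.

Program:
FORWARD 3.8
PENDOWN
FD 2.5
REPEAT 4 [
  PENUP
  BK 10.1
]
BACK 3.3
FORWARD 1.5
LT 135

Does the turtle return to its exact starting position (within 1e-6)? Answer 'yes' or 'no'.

Answer: no

Derivation:
Executing turtle program step by step:
Start: pos=(0,9), heading=180, pen down
FD 3.8: (0,9) -> (-3.8,9) [heading=180, draw]
PD: pen down
FD 2.5: (-3.8,9) -> (-6.3,9) [heading=180, draw]
REPEAT 4 [
  -- iteration 1/4 --
  PU: pen up
  BK 10.1: (-6.3,9) -> (3.8,9) [heading=180, move]
  -- iteration 2/4 --
  PU: pen up
  BK 10.1: (3.8,9) -> (13.9,9) [heading=180, move]
  -- iteration 3/4 --
  PU: pen up
  BK 10.1: (13.9,9) -> (24,9) [heading=180, move]
  -- iteration 4/4 --
  PU: pen up
  BK 10.1: (24,9) -> (34.1,9) [heading=180, move]
]
BK 3.3: (34.1,9) -> (37.4,9) [heading=180, move]
FD 1.5: (37.4,9) -> (35.9,9) [heading=180, move]
LT 135: heading 180 -> 315
Final: pos=(35.9,9), heading=315, 2 segment(s) drawn

Start position: (0, 9)
Final position: (35.9, 9)
Distance = 35.9; >= 1e-6 -> NOT closed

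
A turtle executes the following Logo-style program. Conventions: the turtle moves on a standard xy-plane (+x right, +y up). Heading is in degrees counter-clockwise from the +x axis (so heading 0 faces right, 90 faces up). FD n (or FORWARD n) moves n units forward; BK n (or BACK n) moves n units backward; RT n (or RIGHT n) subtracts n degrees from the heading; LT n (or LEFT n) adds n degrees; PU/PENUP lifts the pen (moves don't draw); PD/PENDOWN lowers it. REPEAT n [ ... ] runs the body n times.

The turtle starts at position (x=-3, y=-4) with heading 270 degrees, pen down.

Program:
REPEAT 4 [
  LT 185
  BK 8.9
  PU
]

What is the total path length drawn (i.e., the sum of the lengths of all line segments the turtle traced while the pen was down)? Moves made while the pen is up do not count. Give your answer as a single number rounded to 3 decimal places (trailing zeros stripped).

Answer: 8.9

Derivation:
Executing turtle program step by step:
Start: pos=(-3,-4), heading=270, pen down
REPEAT 4 [
  -- iteration 1/4 --
  LT 185: heading 270 -> 95
  BK 8.9: (-3,-4) -> (-2.224,-12.866) [heading=95, draw]
  PU: pen up
  -- iteration 2/4 --
  LT 185: heading 95 -> 280
  BK 8.9: (-2.224,-12.866) -> (-3.77,-4.101) [heading=280, move]
  PU: pen up
  -- iteration 3/4 --
  LT 185: heading 280 -> 105
  BK 8.9: (-3.77,-4.101) -> (-1.466,-12.698) [heading=105, move]
  PU: pen up
  -- iteration 4/4 --
  LT 185: heading 105 -> 290
  BK 8.9: (-1.466,-12.698) -> (-4.51,-4.335) [heading=290, move]
  PU: pen up
]
Final: pos=(-4.51,-4.335), heading=290, 1 segment(s) drawn

Segment lengths:
  seg 1: (-3,-4) -> (-2.224,-12.866), length = 8.9
Total = 8.9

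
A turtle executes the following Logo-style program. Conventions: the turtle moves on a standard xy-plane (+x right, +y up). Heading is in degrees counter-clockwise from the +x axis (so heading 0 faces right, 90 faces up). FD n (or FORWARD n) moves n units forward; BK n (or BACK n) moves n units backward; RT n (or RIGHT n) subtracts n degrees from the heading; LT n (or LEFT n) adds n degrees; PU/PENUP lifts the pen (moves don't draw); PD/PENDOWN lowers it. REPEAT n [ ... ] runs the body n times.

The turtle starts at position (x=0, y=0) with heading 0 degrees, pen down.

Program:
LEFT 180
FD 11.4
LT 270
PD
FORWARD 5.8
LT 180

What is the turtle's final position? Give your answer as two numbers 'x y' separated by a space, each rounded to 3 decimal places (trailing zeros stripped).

Answer: -11.4 5.8

Derivation:
Executing turtle program step by step:
Start: pos=(0,0), heading=0, pen down
LT 180: heading 0 -> 180
FD 11.4: (0,0) -> (-11.4,0) [heading=180, draw]
LT 270: heading 180 -> 90
PD: pen down
FD 5.8: (-11.4,0) -> (-11.4,5.8) [heading=90, draw]
LT 180: heading 90 -> 270
Final: pos=(-11.4,5.8), heading=270, 2 segment(s) drawn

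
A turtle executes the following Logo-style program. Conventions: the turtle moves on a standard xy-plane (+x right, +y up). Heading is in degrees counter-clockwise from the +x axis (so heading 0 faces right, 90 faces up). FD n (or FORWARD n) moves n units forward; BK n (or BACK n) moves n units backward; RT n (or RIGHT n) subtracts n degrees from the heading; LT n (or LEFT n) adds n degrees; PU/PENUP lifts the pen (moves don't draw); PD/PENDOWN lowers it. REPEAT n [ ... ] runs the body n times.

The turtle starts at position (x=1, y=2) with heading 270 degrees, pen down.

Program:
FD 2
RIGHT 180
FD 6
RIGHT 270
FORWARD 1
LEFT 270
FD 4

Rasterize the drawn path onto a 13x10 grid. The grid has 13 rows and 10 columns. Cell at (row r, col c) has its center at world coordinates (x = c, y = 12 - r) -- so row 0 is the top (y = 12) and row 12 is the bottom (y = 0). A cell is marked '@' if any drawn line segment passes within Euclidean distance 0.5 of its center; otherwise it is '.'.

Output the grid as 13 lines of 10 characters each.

Segment 0: (1,2) -> (1,0)
Segment 1: (1,0) -> (1,6)
Segment 2: (1,6) -> (0,6)
Segment 3: (0,6) -> (0,10)

Answer: ..........
..........
@.........
@.........
@.........
@.........
@@........
.@........
.@........
.@........
.@........
.@........
.@........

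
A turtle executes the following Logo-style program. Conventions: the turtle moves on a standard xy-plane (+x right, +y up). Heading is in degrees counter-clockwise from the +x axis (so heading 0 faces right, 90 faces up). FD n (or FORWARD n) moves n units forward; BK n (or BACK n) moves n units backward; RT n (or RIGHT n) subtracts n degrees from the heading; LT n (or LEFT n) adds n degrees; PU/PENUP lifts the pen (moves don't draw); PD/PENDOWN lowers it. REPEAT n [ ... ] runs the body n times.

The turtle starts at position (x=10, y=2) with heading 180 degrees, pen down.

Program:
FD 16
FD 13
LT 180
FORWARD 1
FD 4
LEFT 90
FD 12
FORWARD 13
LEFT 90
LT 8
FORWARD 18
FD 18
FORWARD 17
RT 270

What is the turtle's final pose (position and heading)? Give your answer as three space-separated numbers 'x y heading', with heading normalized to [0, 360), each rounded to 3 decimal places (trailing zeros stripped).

Executing turtle program step by step:
Start: pos=(10,2), heading=180, pen down
FD 16: (10,2) -> (-6,2) [heading=180, draw]
FD 13: (-6,2) -> (-19,2) [heading=180, draw]
LT 180: heading 180 -> 0
FD 1: (-19,2) -> (-18,2) [heading=0, draw]
FD 4: (-18,2) -> (-14,2) [heading=0, draw]
LT 90: heading 0 -> 90
FD 12: (-14,2) -> (-14,14) [heading=90, draw]
FD 13: (-14,14) -> (-14,27) [heading=90, draw]
LT 90: heading 90 -> 180
LT 8: heading 180 -> 188
FD 18: (-14,27) -> (-31.825,24.495) [heading=188, draw]
FD 18: (-31.825,24.495) -> (-49.65,21.99) [heading=188, draw]
FD 17: (-49.65,21.99) -> (-66.484,19.624) [heading=188, draw]
RT 270: heading 188 -> 278
Final: pos=(-66.484,19.624), heading=278, 9 segment(s) drawn

Answer: -66.484 19.624 278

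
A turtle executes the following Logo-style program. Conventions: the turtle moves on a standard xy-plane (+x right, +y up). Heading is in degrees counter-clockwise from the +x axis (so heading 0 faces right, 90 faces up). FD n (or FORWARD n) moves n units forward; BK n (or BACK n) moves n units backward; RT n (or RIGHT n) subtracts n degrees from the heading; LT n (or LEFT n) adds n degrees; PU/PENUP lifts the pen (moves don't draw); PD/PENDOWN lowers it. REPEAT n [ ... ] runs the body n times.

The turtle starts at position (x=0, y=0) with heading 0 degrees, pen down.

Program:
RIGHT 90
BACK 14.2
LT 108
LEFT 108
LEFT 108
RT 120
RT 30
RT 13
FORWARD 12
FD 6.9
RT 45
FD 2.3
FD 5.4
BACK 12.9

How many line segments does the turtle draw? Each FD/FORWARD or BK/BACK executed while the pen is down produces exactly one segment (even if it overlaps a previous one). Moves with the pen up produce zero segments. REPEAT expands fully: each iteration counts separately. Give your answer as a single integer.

Answer: 6

Derivation:
Executing turtle program step by step:
Start: pos=(0,0), heading=0, pen down
RT 90: heading 0 -> 270
BK 14.2: (0,0) -> (0,14.2) [heading=270, draw]
LT 108: heading 270 -> 18
LT 108: heading 18 -> 126
LT 108: heading 126 -> 234
RT 120: heading 234 -> 114
RT 30: heading 114 -> 84
RT 13: heading 84 -> 71
FD 12: (0,14.2) -> (3.907,25.546) [heading=71, draw]
FD 6.9: (3.907,25.546) -> (6.153,32.07) [heading=71, draw]
RT 45: heading 71 -> 26
FD 2.3: (6.153,32.07) -> (8.22,33.079) [heading=26, draw]
FD 5.4: (8.22,33.079) -> (13.074,35.446) [heading=26, draw]
BK 12.9: (13.074,35.446) -> (1.48,29.791) [heading=26, draw]
Final: pos=(1.48,29.791), heading=26, 6 segment(s) drawn
Segments drawn: 6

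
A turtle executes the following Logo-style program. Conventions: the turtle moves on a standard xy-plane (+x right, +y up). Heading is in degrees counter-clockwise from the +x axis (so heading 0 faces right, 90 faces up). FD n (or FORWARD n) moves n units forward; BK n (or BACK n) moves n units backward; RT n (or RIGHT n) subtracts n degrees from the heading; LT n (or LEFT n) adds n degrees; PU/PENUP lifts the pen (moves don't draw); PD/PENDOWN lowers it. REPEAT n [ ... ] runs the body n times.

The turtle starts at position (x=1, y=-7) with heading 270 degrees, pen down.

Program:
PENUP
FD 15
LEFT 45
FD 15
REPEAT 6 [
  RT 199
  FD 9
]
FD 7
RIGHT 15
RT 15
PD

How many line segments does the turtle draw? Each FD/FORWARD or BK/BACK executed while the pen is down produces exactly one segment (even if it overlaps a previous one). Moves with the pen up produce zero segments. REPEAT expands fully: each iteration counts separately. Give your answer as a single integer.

Executing turtle program step by step:
Start: pos=(1,-7), heading=270, pen down
PU: pen up
FD 15: (1,-7) -> (1,-22) [heading=270, move]
LT 45: heading 270 -> 315
FD 15: (1,-22) -> (11.607,-32.607) [heading=315, move]
REPEAT 6 [
  -- iteration 1/6 --
  RT 199: heading 315 -> 116
  FD 9: (11.607,-32.607) -> (7.661,-24.517) [heading=116, move]
  -- iteration 2/6 --
  RT 199: heading 116 -> 277
  FD 9: (7.661,-24.517) -> (8.758,-33.45) [heading=277, move]
  -- iteration 3/6 --
  RT 199: heading 277 -> 78
  FD 9: (8.758,-33.45) -> (10.629,-24.647) [heading=78, move]
  -- iteration 4/6 --
  RT 199: heading 78 -> 239
  FD 9: (10.629,-24.647) -> (5.994,-32.362) [heading=239, move]
  -- iteration 5/6 --
  RT 199: heading 239 -> 40
  FD 9: (5.994,-32.362) -> (12.888,-26.576) [heading=40, move]
  -- iteration 6/6 --
  RT 199: heading 40 -> 201
  FD 9: (12.888,-26.576) -> (4.486,-29.802) [heading=201, move]
]
FD 7: (4.486,-29.802) -> (-2.049,-32.31) [heading=201, move]
RT 15: heading 201 -> 186
RT 15: heading 186 -> 171
PD: pen down
Final: pos=(-2.049,-32.31), heading=171, 0 segment(s) drawn
Segments drawn: 0

Answer: 0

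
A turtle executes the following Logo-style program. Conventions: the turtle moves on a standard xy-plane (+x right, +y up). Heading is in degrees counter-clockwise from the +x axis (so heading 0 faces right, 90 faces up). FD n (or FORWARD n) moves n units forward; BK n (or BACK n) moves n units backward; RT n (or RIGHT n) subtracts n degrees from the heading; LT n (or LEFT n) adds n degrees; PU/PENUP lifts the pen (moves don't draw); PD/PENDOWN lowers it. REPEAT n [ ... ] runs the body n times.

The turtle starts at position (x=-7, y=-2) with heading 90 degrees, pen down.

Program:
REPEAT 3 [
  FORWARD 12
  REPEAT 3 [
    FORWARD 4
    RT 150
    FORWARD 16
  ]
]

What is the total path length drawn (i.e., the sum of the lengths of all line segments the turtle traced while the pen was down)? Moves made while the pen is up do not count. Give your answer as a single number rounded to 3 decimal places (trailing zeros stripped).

Executing turtle program step by step:
Start: pos=(-7,-2), heading=90, pen down
REPEAT 3 [
  -- iteration 1/3 --
  FD 12: (-7,-2) -> (-7,10) [heading=90, draw]
  REPEAT 3 [
    -- iteration 1/3 --
    FD 4: (-7,10) -> (-7,14) [heading=90, draw]
    RT 150: heading 90 -> 300
    FD 16: (-7,14) -> (1,0.144) [heading=300, draw]
    -- iteration 2/3 --
    FD 4: (1,0.144) -> (3,-3.321) [heading=300, draw]
    RT 150: heading 300 -> 150
    FD 16: (3,-3.321) -> (-10.856,4.679) [heading=150, draw]
    -- iteration 3/3 --
    FD 4: (-10.856,4.679) -> (-14.321,6.679) [heading=150, draw]
    RT 150: heading 150 -> 0
    FD 16: (-14.321,6.679) -> (1.679,6.679) [heading=0, draw]
  ]
  -- iteration 2/3 --
  FD 12: (1.679,6.679) -> (13.679,6.679) [heading=0, draw]
  REPEAT 3 [
    -- iteration 1/3 --
    FD 4: (13.679,6.679) -> (17.679,6.679) [heading=0, draw]
    RT 150: heading 0 -> 210
    FD 16: (17.679,6.679) -> (3.823,-1.321) [heading=210, draw]
    -- iteration 2/3 --
    FD 4: (3.823,-1.321) -> (0.359,-3.321) [heading=210, draw]
    RT 150: heading 210 -> 60
    FD 16: (0.359,-3.321) -> (8.359,10.536) [heading=60, draw]
    -- iteration 3/3 --
    FD 4: (8.359,10.536) -> (10.359,14) [heading=60, draw]
    RT 150: heading 60 -> 270
    FD 16: (10.359,14) -> (10.359,-2) [heading=270, draw]
  ]
  -- iteration 3/3 --
  FD 12: (10.359,-2) -> (10.359,-14) [heading=270, draw]
  REPEAT 3 [
    -- iteration 1/3 --
    FD 4: (10.359,-14) -> (10.359,-18) [heading=270, draw]
    RT 150: heading 270 -> 120
    FD 16: (10.359,-18) -> (2.359,-4.144) [heading=120, draw]
    -- iteration 2/3 --
    FD 4: (2.359,-4.144) -> (0.359,-0.679) [heading=120, draw]
    RT 150: heading 120 -> 330
    FD 16: (0.359,-0.679) -> (14.215,-8.679) [heading=330, draw]
    -- iteration 3/3 --
    FD 4: (14.215,-8.679) -> (17.679,-10.679) [heading=330, draw]
    RT 150: heading 330 -> 180
    FD 16: (17.679,-10.679) -> (1.679,-10.679) [heading=180, draw]
  ]
]
Final: pos=(1.679,-10.679), heading=180, 21 segment(s) drawn

Segment lengths:
  seg 1: (-7,-2) -> (-7,10), length = 12
  seg 2: (-7,10) -> (-7,14), length = 4
  seg 3: (-7,14) -> (1,0.144), length = 16
  seg 4: (1,0.144) -> (3,-3.321), length = 4
  seg 5: (3,-3.321) -> (-10.856,4.679), length = 16
  seg 6: (-10.856,4.679) -> (-14.321,6.679), length = 4
  seg 7: (-14.321,6.679) -> (1.679,6.679), length = 16
  seg 8: (1.679,6.679) -> (13.679,6.679), length = 12
  seg 9: (13.679,6.679) -> (17.679,6.679), length = 4
  seg 10: (17.679,6.679) -> (3.823,-1.321), length = 16
  seg 11: (3.823,-1.321) -> (0.359,-3.321), length = 4
  seg 12: (0.359,-3.321) -> (8.359,10.536), length = 16
  seg 13: (8.359,10.536) -> (10.359,14), length = 4
  seg 14: (10.359,14) -> (10.359,-2), length = 16
  seg 15: (10.359,-2) -> (10.359,-14), length = 12
  seg 16: (10.359,-14) -> (10.359,-18), length = 4
  seg 17: (10.359,-18) -> (2.359,-4.144), length = 16
  seg 18: (2.359,-4.144) -> (0.359,-0.679), length = 4
  seg 19: (0.359,-0.679) -> (14.215,-8.679), length = 16
  seg 20: (14.215,-8.679) -> (17.679,-10.679), length = 4
  seg 21: (17.679,-10.679) -> (1.679,-10.679), length = 16
Total = 216

Answer: 216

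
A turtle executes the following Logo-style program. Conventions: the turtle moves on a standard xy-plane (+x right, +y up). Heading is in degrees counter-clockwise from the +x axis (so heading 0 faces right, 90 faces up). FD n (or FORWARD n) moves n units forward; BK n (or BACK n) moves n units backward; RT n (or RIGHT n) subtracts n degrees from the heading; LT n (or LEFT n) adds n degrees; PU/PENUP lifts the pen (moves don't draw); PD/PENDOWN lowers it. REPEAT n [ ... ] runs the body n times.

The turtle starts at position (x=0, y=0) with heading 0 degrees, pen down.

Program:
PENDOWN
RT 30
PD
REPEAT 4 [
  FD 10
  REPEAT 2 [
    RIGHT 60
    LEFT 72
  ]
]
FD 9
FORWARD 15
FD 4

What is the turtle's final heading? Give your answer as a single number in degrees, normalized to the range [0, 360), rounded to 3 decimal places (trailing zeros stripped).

Answer: 66

Derivation:
Executing turtle program step by step:
Start: pos=(0,0), heading=0, pen down
PD: pen down
RT 30: heading 0 -> 330
PD: pen down
REPEAT 4 [
  -- iteration 1/4 --
  FD 10: (0,0) -> (8.66,-5) [heading=330, draw]
  REPEAT 2 [
    -- iteration 1/2 --
    RT 60: heading 330 -> 270
    LT 72: heading 270 -> 342
    -- iteration 2/2 --
    RT 60: heading 342 -> 282
    LT 72: heading 282 -> 354
  ]
  -- iteration 2/4 --
  FD 10: (8.66,-5) -> (18.605,-6.045) [heading=354, draw]
  REPEAT 2 [
    -- iteration 1/2 --
    RT 60: heading 354 -> 294
    LT 72: heading 294 -> 6
    -- iteration 2/2 --
    RT 60: heading 6 -> 306
    LT 72: heading 306 -> 18
  ]
  -- iteration 3/4 --
  FD 10: (18.605,-6.045) -> (28.116,-2.955) [heading=18, draw]
  REPEAT 2 [
    -- iteration 1/2 --
    RT 60: heading 18 -> 318
    LT 72: heading 318 -> 30
    -- iteration 2/2 --
    RT 60: heading 30 -> 330
    LT 72: heading 330 -> 42
  ]
  -- iteration 4/4 --
  FD 10: (28.116,-2.955) -> (35.547,3.736) [heading=42, draw]
  REPEAT 2 [
    -- iteration 1/2 --
    RT 60: heading 42 -> 342
    LT 72: heading 342 -> 54
    -- iteration 2/2 --
    RT 60: heading 54 -> 354
    LT 72: heading 354 -> 66
  ]
]
FD 9: (35.547,3.736) -> (39.208,11.958) [heading=66, draw]
FD 15: (39.208,11.958) -> (45.309,25.661) [heading=66, draw]
FD 4: (45.309,25.661) -> (46.936,29.315) [heading=66, draw]
Final: pos=(46.936,29.315), heading=66, 7 segment(s) drawn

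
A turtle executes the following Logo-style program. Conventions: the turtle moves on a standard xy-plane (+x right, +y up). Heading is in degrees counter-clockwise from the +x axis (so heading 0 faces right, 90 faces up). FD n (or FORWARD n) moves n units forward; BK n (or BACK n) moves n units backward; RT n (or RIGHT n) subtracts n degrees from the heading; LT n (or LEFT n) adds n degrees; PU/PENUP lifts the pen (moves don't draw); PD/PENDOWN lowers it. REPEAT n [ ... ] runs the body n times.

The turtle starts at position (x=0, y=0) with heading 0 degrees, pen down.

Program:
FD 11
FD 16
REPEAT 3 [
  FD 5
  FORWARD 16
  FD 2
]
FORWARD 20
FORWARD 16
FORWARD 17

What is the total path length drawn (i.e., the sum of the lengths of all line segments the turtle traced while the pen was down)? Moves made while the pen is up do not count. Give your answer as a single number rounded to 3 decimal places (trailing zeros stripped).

Executing turtle program step by step:
Start: pos=(0,0), heading=0, pen down
FD 11: (0,0) -> (11,0) [heading=0, draw]
FD 16: (11,0) -> (27,0) [heading=0, draw]
REPEAT 3 [
  -- iteration 1/3 --
  FD 5: (27,0) -> (32,0) [heading=0, draw]
  FD 16: (32,0) -> (48,0) [heading=0, draw]
  FD 2: (48,0) -> (50,0) [heading=0, draw]
  -- iteration 2/3 --
  FD 5: (50,0) -> (55,0) [heading=0, draw]
  FD 16: (55,0) -> (71,0) [heading=0, draw]
  FD 2: (71,0) -> (73,0) [heading=0, draw]
  -- iteration 3/3 --
  FD 5: (73,0) -> (78,0) [heading=0, draw]
  FD 16: (78,0) -> (94,0) [heading=0, draw]
  FD 2: (94,0) -> (96,0) [heading=0, draw]
]
FD 20: (96,0) -> (116,0) [heading=0, draw]
FD 16: (116,0) -> (132,0) [heading=0, draw]
FD 17: (132,0) -> (149,0) [heading=0, draw]
Final: pos=(149,0), heading=0, 14 segment(s) drawn

Segment lengths:
  seg 1: (0,0) -> (11,0), length = 11
  seg 2: (11,0) -> (27,0), length = 16
  seg 3: (27,0) -> (32,0), length = 5
  seg 4: (32,0) -> (48,0), length = 16
  seg 5: (48,0) -> (50,0), length = 2
  seg 6: (50,0) -> (55,0), length = 5
  seg 7: (55,0) -> (71,0), length = 16
  seg 8: (71,0) -> (73,0), length = 2
  seg 9: (73,0) -> (78,0), length = 5
  seg 10: (78,0) -> (94,0), length = 16
  seg 11: (94,0) -> (96,0), length = 2
  seg 12: (96,0) -> (116,0), length = 20
  seg 13: (116,0) -> (132,0), length = 16
  seg 14: (132,0) -> (149,0), length = 17
Total = 149

Answer: 149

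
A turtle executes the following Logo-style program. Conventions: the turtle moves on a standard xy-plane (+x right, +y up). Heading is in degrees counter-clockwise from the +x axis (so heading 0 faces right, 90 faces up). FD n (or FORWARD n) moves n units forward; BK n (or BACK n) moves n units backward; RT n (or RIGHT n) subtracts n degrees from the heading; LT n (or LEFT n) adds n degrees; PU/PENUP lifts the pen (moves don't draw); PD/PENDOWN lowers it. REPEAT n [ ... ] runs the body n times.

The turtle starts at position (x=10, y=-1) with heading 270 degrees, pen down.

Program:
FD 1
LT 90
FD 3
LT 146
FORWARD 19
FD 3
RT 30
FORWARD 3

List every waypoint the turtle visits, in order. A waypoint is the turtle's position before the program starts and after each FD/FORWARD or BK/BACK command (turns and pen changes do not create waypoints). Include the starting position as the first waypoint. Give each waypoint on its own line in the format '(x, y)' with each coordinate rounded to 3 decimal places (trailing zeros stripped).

Answer: (10, -1)
(10, -2)
(13, -2)
(-2.752, 8.625)
(-5.239, 10.302)
(-6.554, 12.999)

Derivation:
Executing turtle program step by step:
Start: pos=(10,-1), heading=270, pen down
FD 1: (10,-1) -> (10,-2) [heading=270, draw]
LT 90: heading 270 -> 0
FD 3: (10,-2) -> (13,-2) [heading=0, draw]
LT 146: heading 0 -> 146
FD 19: (13,-2) -> (-2.752,8.625) [heading=146, draw]
FD 3: (-2.752,8.625) -> (-5.239,10.302) [heading=146, draw]
RT 30: heading 146 -> 116
FD 3: (-5.239,10.302) -> (-6.554,12.999) [heading=116, draw]
Final: pos=(-6.554,12.999), heading=116, 5 segment(s) drawn
Waypoints (6 total):
(10, -1)
(10, -2)
(13, -2)
(-2.752, 8.625)
(-5.239, 10.302)
(-6.554, 12.999)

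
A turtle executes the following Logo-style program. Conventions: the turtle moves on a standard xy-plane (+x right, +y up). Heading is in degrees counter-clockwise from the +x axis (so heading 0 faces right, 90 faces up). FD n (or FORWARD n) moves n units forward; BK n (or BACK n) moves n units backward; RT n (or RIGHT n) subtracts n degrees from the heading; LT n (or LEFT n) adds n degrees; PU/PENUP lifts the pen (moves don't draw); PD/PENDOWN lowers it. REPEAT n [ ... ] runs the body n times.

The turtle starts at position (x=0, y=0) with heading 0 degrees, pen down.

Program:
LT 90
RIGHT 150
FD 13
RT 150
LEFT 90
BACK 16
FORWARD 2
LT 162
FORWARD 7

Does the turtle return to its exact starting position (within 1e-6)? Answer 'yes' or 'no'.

Executing turtle program step by step:
Start: pos=(0,0), heading=0, pen down
LT 90: heading 0 -> 90
RT 150: heading 90 -> 300
FD 13: (0,0) -> (6.5,-11.258) [heading=300, draw]
RT 150: heading 300 -> 150
LT 90: heading 150 -> 240
BK 16: (6.5,-11.258) -> (14.5,2.598) [heading=240, draw]
FD 2: (14.5,2.598) -> (13.5,0.866) [heading=240, draw]
LT 162: heading 240 -> 42
FD 7: (13.5,0.866) -> (18.702,5.55) [heading=42, draw]
Final: pos=(18.702,5.55), heading=42, 4 segment(s) drawn

Start position: (0, 0)
Final position: (18.702, 5.55)
Distance = 19.508; >= 1e-6 -> NOT closed

Answer: no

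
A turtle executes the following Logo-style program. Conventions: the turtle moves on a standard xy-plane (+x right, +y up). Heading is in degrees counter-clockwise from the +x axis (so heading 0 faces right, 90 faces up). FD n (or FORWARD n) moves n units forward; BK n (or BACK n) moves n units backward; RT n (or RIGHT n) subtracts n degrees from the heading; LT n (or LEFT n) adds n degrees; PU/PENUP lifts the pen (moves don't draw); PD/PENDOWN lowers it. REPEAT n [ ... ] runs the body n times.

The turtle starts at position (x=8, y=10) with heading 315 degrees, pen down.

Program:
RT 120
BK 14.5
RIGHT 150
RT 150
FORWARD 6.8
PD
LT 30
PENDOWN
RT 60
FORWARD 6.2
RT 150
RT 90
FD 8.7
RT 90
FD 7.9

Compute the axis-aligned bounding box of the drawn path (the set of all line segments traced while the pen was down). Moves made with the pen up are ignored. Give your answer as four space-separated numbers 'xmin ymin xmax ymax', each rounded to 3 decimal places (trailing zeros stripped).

Answer: 8 -7.082 24.265 13.753

Derivation:
Executing turtle program step by step:
Start: pos=(8,10), heading=315, pen down
RT 120: heading 315 -> 195
BK 14.5: (8,10) -> (22.006,13.753) [heading=195, draw]
RT 150: heading 195 -> 45
RT 150: heading 45 -> 255
FD 6.8: (22.006,13.753) -> (20.246,7.185) [heading=255, draw]
PD: pen down
LT 30: heading 255 -> 285
PD: pen down
RT 60: heading 285 -> 225
FD 6.2: (20.246,7.185) -> (15.862,2.801) [heading=225, draw]
RT 150: heading 225 -> 75
RT 90: heading 75 -> 345
FD 8.7: (15.862,2.801) -> (24.265,0.549) [heading=345, draw]
RT 90: heading 345 -> 255
FD 7.9: (24.265,0.549) -> (22.221,-7.082) [heading=255, draw]
Final: pos=(22.221,-7.082), heading=255, 5 segment(s) drawn

Segment endpoints: x in {8, 15.862, 20.246, 22.006, 22.221, 24.265}, y in {-7.082, 0.549, 2.801, 7.185, 10, 13.753}
xmin=8, ymin=-7.082, xmax=24.265, ymax=13.753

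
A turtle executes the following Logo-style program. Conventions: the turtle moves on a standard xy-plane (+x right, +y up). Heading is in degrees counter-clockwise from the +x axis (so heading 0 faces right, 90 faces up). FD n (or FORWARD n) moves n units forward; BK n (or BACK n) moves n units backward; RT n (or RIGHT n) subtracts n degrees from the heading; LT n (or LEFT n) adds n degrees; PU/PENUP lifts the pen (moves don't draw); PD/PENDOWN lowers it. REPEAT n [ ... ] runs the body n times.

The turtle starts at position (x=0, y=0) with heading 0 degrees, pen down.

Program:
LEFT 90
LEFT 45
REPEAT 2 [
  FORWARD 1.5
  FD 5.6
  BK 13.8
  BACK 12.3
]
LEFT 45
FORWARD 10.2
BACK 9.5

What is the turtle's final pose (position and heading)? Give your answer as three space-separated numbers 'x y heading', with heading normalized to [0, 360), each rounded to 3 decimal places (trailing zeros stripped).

Executing turtle program step by step:
Start: pos=(0,0), heading=0, pen down
LT 90: heading 0 -> 90
LT 45: heading 90 -> 135
REPEAT 2 [
  -- iteration 1/2 --
  FD 1.5: (0,0) -> (-1.061,1.061) [heading=135, draw]
  FD 5.6: (-1.061,1.061) -> (-5.02,5.02) [heading=135, draw]
  BK 13.8: (-5.02,5.02) -> (4.738,-4.738) [heading=135, draw]
  BK 12.3: (4.738,-4.738) -> (13.435,-13.435) [heading=135, draw]
  -- iteration 2/2 --
  FD 1.5: (13.435,-13.435) -> (12.374,-12.374) [heading=135, draw]
  FD 5.6: (12.374,-12.374) -> (8.415,-8.415) [heading=135, draw]
  BK 13.8: (8.415,-8.415) -> (18.173,-18.173) [heading=135, draw]
  BK 12.3: (18.173,-18.173) -> (26.87,-26.87) [heading=135, draw]
]
LT 45: heading 135 -> 180
FD 10.2: (26.87,-26.87) -> (16.67,-26.87) [heading=180, draw]
BK 9.5: (16.67,-26.87) -> (26.17,-26.87) [heading=180, draw]
Final: pos=(26.17,-26.87), heading=180, 10 segment(s) drawn

Answer: 26.17 -26.87 180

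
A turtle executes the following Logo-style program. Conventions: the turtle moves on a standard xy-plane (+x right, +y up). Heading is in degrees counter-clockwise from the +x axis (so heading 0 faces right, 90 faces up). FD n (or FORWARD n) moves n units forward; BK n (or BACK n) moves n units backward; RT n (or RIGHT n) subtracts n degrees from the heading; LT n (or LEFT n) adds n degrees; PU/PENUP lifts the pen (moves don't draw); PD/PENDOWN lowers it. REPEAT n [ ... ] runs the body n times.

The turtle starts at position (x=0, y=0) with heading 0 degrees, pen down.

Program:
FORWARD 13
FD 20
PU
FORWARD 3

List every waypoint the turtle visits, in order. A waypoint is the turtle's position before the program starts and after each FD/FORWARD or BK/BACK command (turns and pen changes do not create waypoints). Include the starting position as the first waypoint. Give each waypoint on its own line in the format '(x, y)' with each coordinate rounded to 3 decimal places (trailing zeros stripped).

Answer: (0, 0)
(13, 0)
(33, 0)
(36, 0)

Derivation:
Executing turtle program step by step:
Start: pos=(0,0), heading=0, pen down
FD 13: (0,0) -> (13,0) [heading=0, draw]
FD 20: (13,0) -> (33,0) [heading=0, draw]
PU: pen up
FD 3: (33,0) -> (36,0) [heading=0, move]
Final: pos=(36,0), heading=0, 2 segment(s) drawn
Waypoints (4 total):
(0, 0)
(13, 0)
(33, 0)
(36, 0)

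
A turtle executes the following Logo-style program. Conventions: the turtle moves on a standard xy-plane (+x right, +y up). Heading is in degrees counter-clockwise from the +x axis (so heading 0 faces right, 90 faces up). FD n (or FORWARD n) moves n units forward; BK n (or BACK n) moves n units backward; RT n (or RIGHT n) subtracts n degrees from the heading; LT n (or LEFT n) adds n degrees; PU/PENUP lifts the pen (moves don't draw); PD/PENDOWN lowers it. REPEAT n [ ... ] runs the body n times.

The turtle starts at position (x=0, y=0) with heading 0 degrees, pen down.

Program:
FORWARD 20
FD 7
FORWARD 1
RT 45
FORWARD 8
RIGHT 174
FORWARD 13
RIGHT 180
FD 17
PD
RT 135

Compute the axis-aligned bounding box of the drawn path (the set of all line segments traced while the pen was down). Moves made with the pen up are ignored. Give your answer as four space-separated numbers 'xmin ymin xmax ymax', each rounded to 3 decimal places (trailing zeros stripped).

Executing turtle program step by step:
Start: pos=(0,0), heading=0, pen down
FD 20: (0,0) -> (20,0) [heading=0, draw]
FD 7: (20,0) -> (27,0) [heading=0, draw]
FD 1: (27,0) -> (28,0) [heading=0, draw]
RT 45: heading 0 -> 315
FD 8: (28,0) -> (33.657,-5.657) [heading=315, draw]
RT 174: heading 315 -> 141
FD 13: (33.657,-5.657) -> (23.554,2.524) [heading=141, draw]
RT 180: heading 141 -> 321
FD 17: (23.554,2.524) -> (36.765,-8.174) [heading=321, draw]
PD: pen down
RT 135: heading 321 -> 186
Final: pos=(36.765,-8.174), heading=186, 6 segment(s) drawn

Segment endpoints: x in {0, 20, 23.554, 27, 28, 33.657, 36.765}, y in {-8.174, -5.657, 0, 2.524}
xmin=0, ymin=-8.174, xmax=36.765, ymax=2.524

Answer: 0 -8.174 36.765 2.524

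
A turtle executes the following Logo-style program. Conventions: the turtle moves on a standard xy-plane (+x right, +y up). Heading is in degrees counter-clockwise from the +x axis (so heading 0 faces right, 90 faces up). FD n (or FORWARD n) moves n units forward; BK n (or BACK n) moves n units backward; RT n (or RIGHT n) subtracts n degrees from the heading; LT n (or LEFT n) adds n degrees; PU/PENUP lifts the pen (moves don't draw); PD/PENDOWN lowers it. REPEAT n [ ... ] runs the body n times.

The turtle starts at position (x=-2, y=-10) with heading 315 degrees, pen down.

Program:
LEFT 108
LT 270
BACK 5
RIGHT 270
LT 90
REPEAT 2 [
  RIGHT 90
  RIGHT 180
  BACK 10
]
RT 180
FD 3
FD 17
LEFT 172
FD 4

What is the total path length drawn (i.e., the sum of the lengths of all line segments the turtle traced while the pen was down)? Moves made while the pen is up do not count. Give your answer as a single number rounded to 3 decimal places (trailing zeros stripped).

Answer: 49

Derivation:
Executing turtle program step by step:
Start: pos=(-2,-10), heading=315, pen down
LT 108: heading 315 -> 63
LT 270: heading 63 -> 333
BK 5: (-2,-10) -> (-6.455,-7.73) [heading=333, draw]
RT 270: heading 333 -> 63
LT 90: heading 63 -> 153
REPEAT 2 [
  -- iteration 1/2 --
  RT 90: heading 153 -> 63
  RT 180: heading 63 -> 243
  BK 10: (-6.455,-7.73) -> (-1.915,1.18) [heading=243, draw]
  -- iteration 2/2 --
  RT 90: heading 243 -> 153
  RT 180: heading 153 -> 333
  BK 10: (-1.915,1.18) -> (-10.825,5.72) [heading=333, draw]
]
RT 180: heading 333 -> 153
FD 3: (-10.825,5.72) -> (-13.498,7.082) [heading=153, draw]
FD 17: (-13.498,7.082) -> (-28.645,14.8) [heading=153, draw]
LT 172: heading 153 -> 325
FD 4: (-28.645,14.8) -> (-25.369,12.505) [heading=325, draw]
Final: pos=(-25.369,12.505), heading=325, 6 segment(s) drawn

Segment lengths:
  seg 1: (-2,-10) -> (-6.455,-7.73), length = 5
  seg 2: (-6.455,-7.73) -> (-1.915,1.18), length = 10
  seg 3: (-1.915,1.18) -> (-10.825,5.72), length = 10
  seg 4: (-10.825,5.72) -> (-13.498,7.082), length = 3
  seg 5: (-13.498,7.082) -> (-28.645,14.8), length = 17
  seg 6: (-28.645,14.8) -> (-25.369,12.505), length = 4
Total = 49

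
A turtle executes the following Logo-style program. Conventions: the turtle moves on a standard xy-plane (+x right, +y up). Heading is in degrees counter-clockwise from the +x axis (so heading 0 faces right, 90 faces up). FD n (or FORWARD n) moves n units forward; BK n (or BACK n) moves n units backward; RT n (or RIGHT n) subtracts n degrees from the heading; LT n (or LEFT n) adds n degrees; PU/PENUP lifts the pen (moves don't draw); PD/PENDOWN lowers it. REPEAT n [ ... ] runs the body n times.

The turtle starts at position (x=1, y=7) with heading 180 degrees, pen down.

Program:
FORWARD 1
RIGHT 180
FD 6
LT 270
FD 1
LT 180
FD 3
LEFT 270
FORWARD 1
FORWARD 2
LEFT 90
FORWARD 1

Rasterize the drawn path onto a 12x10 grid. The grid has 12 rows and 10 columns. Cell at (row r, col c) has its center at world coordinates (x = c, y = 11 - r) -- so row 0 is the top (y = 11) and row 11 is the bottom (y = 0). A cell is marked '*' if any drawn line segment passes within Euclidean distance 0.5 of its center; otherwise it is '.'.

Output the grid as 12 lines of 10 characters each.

Answer: ..........
.........*
......****
......*...
*******...
......*...
..........
..........
..........
..........
..........
..........

Derivation:
Segment 0: (1,7) -> (0,7)
Segment 1: (0,7) -> (6,7)
Segment 2: (6,7) -> (6,6)
Segment 3: (6,6) -> (6,9)
Segment 4: (6,9) -> (7,9)
Segment 5: (7,9) -> (9,9)
Segment 6: (9,9) -> (9,10)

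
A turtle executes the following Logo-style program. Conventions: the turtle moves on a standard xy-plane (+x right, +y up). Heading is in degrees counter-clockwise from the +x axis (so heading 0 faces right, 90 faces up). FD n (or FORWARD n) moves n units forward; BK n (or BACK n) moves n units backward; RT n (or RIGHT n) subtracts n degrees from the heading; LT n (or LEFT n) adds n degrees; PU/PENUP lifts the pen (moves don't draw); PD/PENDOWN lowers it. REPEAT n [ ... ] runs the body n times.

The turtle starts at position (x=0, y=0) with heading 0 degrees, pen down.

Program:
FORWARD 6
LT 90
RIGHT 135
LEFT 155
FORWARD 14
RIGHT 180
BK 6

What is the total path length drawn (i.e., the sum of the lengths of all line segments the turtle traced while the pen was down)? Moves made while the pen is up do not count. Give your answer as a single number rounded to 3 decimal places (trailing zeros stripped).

Executing turtle program step by step:
Start: pos=(0,0), heading=0, pen down
FD 6: (0,0) -> (6,0) [heading=0, draw]
LT 90: heading 0 -> 90
RT 135: heading 90 -> 315
LT 155: heading 315 -> 110
FD 14: (6,0) -> (1.212,13.156) [heading=110, draw]
RT 180: heading 110 -> 290
BK 6: (1.212,13.156) -> (-0.84,18.794) [heading=290, draw]
Final: pos=(-0.84,18.794), heading=290, 3 segment(s) drawn

Segment lengths:
  seg 1: (0,0) -> (6,0), length = 6
  seg 2: (6,0) -> (1.212,13.156), length = 14
  seg 3: (1.212,13.156) -> (-0.84,18.794), length = 6
Total = 26

Answer: 26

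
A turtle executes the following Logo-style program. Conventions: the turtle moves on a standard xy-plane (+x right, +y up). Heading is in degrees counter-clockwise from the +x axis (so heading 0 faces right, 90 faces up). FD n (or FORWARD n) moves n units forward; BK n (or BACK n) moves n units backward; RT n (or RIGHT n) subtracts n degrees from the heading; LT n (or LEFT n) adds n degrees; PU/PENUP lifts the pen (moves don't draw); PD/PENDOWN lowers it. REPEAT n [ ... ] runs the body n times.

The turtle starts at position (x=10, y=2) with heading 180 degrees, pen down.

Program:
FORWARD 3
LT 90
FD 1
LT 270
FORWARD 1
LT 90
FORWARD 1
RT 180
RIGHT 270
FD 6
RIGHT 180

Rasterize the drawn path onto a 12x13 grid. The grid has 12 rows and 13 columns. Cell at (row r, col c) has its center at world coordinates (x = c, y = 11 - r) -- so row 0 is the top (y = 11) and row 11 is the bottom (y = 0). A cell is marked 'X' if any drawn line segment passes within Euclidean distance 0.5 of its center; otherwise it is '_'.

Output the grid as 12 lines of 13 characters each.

Segment 0: (10,2) -> (7,2)
Segment 1: (7,2) -> (7,1)
Segment 2: (7,1) -> (6,1)
Segment 3: (6,1) -> (6,0)
Segment 4: (6,0) -> (0,0)

Answer: _____________
_____________
_____________
_____________
_____________
_____________
_____________
_____________
_____________
_______XXXX__
______XX_____
XXXXXXX______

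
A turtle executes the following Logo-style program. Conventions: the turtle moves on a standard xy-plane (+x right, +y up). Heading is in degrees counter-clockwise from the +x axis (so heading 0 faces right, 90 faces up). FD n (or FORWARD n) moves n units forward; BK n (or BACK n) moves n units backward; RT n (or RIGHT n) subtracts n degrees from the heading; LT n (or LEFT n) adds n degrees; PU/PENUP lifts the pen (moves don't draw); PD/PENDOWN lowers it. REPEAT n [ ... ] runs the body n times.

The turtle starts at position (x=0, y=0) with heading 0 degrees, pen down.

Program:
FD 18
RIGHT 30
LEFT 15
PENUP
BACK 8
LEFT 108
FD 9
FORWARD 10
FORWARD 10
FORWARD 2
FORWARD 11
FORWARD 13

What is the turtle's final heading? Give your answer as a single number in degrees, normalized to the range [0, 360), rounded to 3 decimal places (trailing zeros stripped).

Executing turtle program step by step:
Start: pos=(0,0), heading=0, pen down
FD 18: (0,0) -> (18,0) [heading=0, draw]
RT 30: heading 0 -> 330
LT 15: heading 330 -> 345
PU: pen up
BK 8: (18,0) -> (10.273,2.071) [heading=345, move]
LT 108: heading 345 -> 93
FD 9: (10.273,2.071) -> (9.802,11.058) [heading=93, move]
FD 10: (9.802,11.058) -> (9.278,21.045) [heading=93, move]
FD 10: (9.278,21.045) -> (8.755,31.031) [heading=93, move]
FD 2: (8.755,31.031) -> (8.65,33.028) [heading=93, move]
FD 11: (8.65,33.028) -> (8.074,44.013) [heading=93, move]
FD 13: (8.074,44.013) -> (7.394,56.995) [heading=93, move]
Final: pos=(7.394,56.995), heading=93, 1 segment(s) drawn

Answer: 93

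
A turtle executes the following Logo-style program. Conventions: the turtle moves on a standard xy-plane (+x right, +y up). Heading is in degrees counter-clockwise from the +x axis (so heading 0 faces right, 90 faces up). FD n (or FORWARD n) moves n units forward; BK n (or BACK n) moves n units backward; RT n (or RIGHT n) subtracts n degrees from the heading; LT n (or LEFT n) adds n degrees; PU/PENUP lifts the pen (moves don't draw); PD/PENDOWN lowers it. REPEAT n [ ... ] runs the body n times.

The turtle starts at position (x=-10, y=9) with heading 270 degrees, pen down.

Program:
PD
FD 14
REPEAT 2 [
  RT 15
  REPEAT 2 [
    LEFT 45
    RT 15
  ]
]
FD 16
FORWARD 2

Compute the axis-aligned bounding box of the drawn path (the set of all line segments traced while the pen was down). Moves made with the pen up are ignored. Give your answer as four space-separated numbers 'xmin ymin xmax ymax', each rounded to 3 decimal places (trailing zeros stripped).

Answer: -10 -5 8 9

Derivation:
Executing turtle program step by step:
Start: pos=(-10,9), heading=270, pen down
PD: pen down
FD 14: (-10,9) -> (-10,-5) [heading=270, draw]
REPEAT 2 [
  -- iteration 1/2 --
  RT 15: heading 270 -> 255
  REPEAT 2 [
    -- iteration 1/2 --
    LT 45: heading 255 -> 300
    RT 15: heading 300 -> 285
    -- iteration 2/2 --
    LT 45: heading 285 -> 330
    RT 15: heading 330 -> 315
  ]
  -- iteration 2/2 --
  RT 15: heading 315 -> 300
  REPEAT 2 [
    -- iteration 1/2 --
    LT 45: heading 300 -> 345
    RT 15: heading 345 -> 330
    -- iteration 2/2 --
    LT 45: heading 330 -> 15
    RT 15: heading 15 -> 0
  ]
]
FD 16: (-10,-5) -> (6,-5) [heading=0, draw]
FD 2: (6,-5) -> (8,-5) [heading=0, draw]
Final: pos=(8,-5), heading=0, 3 segment(s) drawn

Segment endpoints: x in {-10, -10, 6, 8}, y in {-5, -5, -5, 9}
xmin=-10, ymin=-5, xmax=8, ymax=9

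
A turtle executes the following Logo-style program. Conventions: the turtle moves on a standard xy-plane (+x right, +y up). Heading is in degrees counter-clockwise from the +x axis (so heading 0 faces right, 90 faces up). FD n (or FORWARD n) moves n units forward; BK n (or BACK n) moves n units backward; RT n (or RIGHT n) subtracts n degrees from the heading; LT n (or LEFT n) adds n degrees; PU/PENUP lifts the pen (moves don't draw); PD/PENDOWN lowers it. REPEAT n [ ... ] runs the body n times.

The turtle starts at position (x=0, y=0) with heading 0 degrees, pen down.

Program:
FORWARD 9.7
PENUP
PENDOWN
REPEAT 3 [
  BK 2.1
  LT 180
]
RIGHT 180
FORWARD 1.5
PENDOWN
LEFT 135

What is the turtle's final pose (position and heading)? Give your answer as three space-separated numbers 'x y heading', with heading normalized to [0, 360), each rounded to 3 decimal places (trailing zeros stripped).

Answer: 9.1 0 135

Derivation:
Executing turtle program step by step:
Start: pos=(0,0), heading=0, pen down
FD 9.7: (0,0) -> (9.7,0) [heading=0, draw]
PU: pen up
PD: pen down
REPEAT 3 [
  -- iteration 1/3 --
  BK 2.1: (9.7,0) -> (7.6,0) [heading=0, draw]
  LT 180: heading 0 -> 180
  -- iteration 2/3 --
  BK 2.1: (7.6,0) -> (9.7,0) [heading=180, draw]
  LT 180: heading 180 -> 0
  -- iteration 3/3 --
  BK 2.1: (9.7,0) -> (7.6,0) [heading=0, draw]
  LT 180: heading 0 -> 180
]
RT 180: heading 180 -> 0
FD 1.5: (7.6,0) -> (9.1,0) [heading=0, draw]
PD: pen down
LT 135: heading 0 -> 135
Final: pos=(9.1,0), heading=135, 5 segment(s) drawn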